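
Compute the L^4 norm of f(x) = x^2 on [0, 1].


Step 1: ||f||_4 = (integral_0^1 |x^2|^4 dx)^(1/4)
     = (integral_0^1 x^8 dx)^(1/4)
Step 2: integral_0^1 x^8 dx = [x^9/(9)] from 0 to 1 = 1^9/9
     = 1/9 = 0.111111
Step 3: ||f||_4 = (0.111111)^(1/4) = 0.57735


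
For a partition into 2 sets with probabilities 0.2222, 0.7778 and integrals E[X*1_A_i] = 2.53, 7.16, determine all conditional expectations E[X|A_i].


For each cell A_i: E[X|A_i] = E[X*1_A_i] / P(A_i)
Step 1: E[X|A_1] = 2.53 / 0.2222 = 11.386139
Step 2: E[X|A_2] = 7.16 / 0.7778 = 9.205451
Verification: E[X] = sum E[X*1_A_i] = 2.53 + 7.16 = 9.69


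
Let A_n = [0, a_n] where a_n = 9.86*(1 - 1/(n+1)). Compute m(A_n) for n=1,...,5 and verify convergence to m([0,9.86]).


By continuity of measure from below: if A_n increases to A, then m(A_n) -> m(A).
Here A = [0, 9.86], so m(A) = 9.86
Step 1: a_1 = 9.86*(1 - 1/2) = 4.93, m(A_1) = 4.93
Step 2: a_2 = 9.86*(1 - 1/3) = 6.5733, m(A_2) = 6.5733
Step 3: a_3 = 9.86*(1 - 1/4) = 7.395, m(A_3) = 7.395
Step 4: a_4 = 9.86*(1 - 1/5) = 7.888, m(A_4) = 7.888
Step 5: a_5 = 9.86*(1 - 1/6) = 8.2167, m(A_5) = 8.2167
Limit: m(A_n) -> m([0,9.86]) = 9.86


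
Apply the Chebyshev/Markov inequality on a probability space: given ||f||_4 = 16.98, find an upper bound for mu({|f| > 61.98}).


Chebyshev/Markov inequality: mu(|f| > eps) <= (||f||_p / eps)^p
Step 1: ||f||_4 / eps = 16.98 / 61.98 = 0.273959
Step 2: Raise to power p = 4:
  (0.273959)^4 = 0.005633
Step 3: Therefore mu(|f| > 61.98) <= 0.005633


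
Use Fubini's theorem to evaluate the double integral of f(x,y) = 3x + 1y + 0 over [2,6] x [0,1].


By Fubini, integrate in x first, then y.
Step 1: Fix y, integrate over x in [2,6]:
  integral(3x + 1y + 0, x=2..6)
  = 3*(6^2 - 2^2)/2 + (1y + 0)*(6 - 2)
  = 48 + (1y + 0)*4
  = 48 + 4y + 0
  = 48 + 4y
Step 2: Integrate over y in [0,1]:
  integral(48 + 4y, y=0..1)
  = 48*1 + 4*(1^2 - 0^2)/2
  = 48 + 2
  = 50


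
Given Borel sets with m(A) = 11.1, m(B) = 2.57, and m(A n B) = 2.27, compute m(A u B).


By inclusion-exclusion: m(A u B) = m(A) + m(B) - m(A n B)
= 11.1 + 2.57 - 2.27
= 11.4


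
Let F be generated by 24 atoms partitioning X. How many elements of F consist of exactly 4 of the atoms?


Each element of F is a union of some subset of the 24 atoms.
Elements that are unions of exactly 4 atoms correspond to 4-element subsets of the 24 atoms.
Count = C(24, 4) = 24! / (4! * 20!) = 10626.


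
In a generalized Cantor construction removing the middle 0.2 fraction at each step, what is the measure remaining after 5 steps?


Step 1: At each step, fraction remaining = 1 - 0.2 = 0.8
Step 2: After 5 steps, measure = (0.8)^5
Step 3: Computing the power step by step:
  After step 1: 0.8
  After step 2: 0.64
  After step 3: 0.512
  After step 4: 0.4096
  After step 5: 0.32768
Result = 0.32768


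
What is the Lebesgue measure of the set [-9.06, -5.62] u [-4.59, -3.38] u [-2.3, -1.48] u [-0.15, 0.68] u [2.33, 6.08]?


For pairwise disjoint intervals, m(union) = sum of lengths.
= (-5.62 - -9.06) + (-3.38 - -4.59) + (-1.48 - -2.3) + (0.68 - -0.15) + (6.08 - 2.33)
= 3.44 + 1.21 + 0.82 + 0.83 + 3.75
= 10.05


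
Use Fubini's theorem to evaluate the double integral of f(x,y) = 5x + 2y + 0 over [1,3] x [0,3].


By Fubini, integrate in x first, then y.
Step 1: Fix y, integrate over x in [1,3]:
  integral(5x + 2y + 0, x=1..3)
  = 5*(3^2 - 1^2)/2 + (2y + 0)*(3 - 1)
  = 20 + (2y + 0)*2
  = 20 + 4y + 0
  = 20 + 4y
Step 2: Integrate over y in [0,3]:
  integral(20 + 4y, y=0..3)
  = 20*3 + 4*(3^2 - 0^2)/2
  = 60 + 18
  = 78


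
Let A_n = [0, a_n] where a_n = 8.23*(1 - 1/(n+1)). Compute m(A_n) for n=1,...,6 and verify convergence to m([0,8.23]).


By continuity of measure from below: if A_n increases to A, then m(A_n) -> m(A).
Here A = [0, 8.23], so m(A) = 8.23
Step 1: a_1 = 8.23*(1 - 1/2) = 4.115, m(A_1) = 4.115
Step 2: a_2 = 8.23*(1 - 1/3) = 5.4867, m(A_2) = 5.4867
Step 3: a_3 = 8.23*(1 - 1/4) = 6.1725, m(A_3) = 6.1725
Step 4: a_4 = 8.23*(1 - 1/5) = 6.584, m(A_4) = 6.584
Step 5: a_5 = 8.23*(1 - 1/6) = 6.8583, m(A_5) = 6.8583
Step 6: a_6 = 8.23*(1 - 1/7) = 7.0543, m(A_6) = 7.0543
Limit: m(A_n) -> m([0,8.23]) = 8.23


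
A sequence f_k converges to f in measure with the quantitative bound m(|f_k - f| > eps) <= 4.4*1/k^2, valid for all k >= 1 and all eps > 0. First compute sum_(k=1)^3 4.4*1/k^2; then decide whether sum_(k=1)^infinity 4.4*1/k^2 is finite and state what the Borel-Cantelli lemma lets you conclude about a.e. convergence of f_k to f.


Step 1: List the terms 4.4*1/k^2 for k = 1 to 3:
  k=1: 4.4
  k=2: 1.1
  k=3: 0.488889
Step 2: Partial sum = 4.4 + 1.1 + 0.488889
     = 5.988889
Step 3: The full series sum_(k>=1) 4.4*1/k^2 converges (p-series with p = 2 > 1; a constant multiple of a convergent series converges).
Step 4: Fix eps > 0. Since sum_k m(|f_k - f| > eps) < infinity, the Borel-Cantelli lemma gives
        m(limsup_k {|f_k - f| > eps}) = 0, i.e. for a.e. x, |f_k(x) - f(x)| <= eps for all large k.
        Applying this with eps = 1/j for j = 1, 2, ... and intersecting the countably many full-measure sets,
        for a.e. x we get limsup_k |f_k(x) - f(x)| <= 1/j for every j, hence f_k -> f almost everywhere.
Conclusion: series converges; Borel-Cantelli yields f_k -> f a.e.


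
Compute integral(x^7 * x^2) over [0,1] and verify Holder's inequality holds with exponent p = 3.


Step 1: Exact integral of f*g = integral(x^9, 0, 1) = 1/10
     = 0.1
Step 2: Holder bound with p=3, q=1.5:
  ||f||_p = (integral x^21 dx)^(1/3) = (1/22)^(1/3) = 0.356883
  ||g||_q = (integral x^3 dx)^(1/1.5) = (1/4)^(1/1.5) = 0.39685
Step 3: Holder bound = ||f||_p * ||g||_q = 0.356883 * 0.39685 = 0.141629
Verification: 0.1 <= 0.141629 (Holder holds)


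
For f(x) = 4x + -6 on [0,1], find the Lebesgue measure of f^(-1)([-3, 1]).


f^(-1)([-3, 1]) = {x : -3 <= 4x + -6 <= 1}
Solving: (-3 - -6)/4 <= x <= (1 - -6)/4
= [0.75, 1.75]
Intersecting with [0,1]: [0.75, 1]
Measure = 1 - 0.75 = 0.25


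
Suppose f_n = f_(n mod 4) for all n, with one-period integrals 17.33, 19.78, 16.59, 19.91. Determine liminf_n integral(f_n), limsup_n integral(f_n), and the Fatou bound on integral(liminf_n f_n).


The sequence (integral(f_n)) is periodic with period 4, repeating the values 17.33, 19.78, 16.59, 19.91 indefinitely.
Step 1: For a periodic sequence, every tail (a_m, a_(m+1), ...) contains all 4 period values infinitely often.
Step 2: Hence inf of every tail = min of the period values = min(17.33, 19.78, 16.59, 19.91) = 16.59.
        liminf_n integral(f_n) = sup over m of (inf of tail from m) = 16.59.
Step 3: Similarly sup of every tail = max of the period values = 19.91.
        limsup_n integral(f_n) = 19.91.
Step 4: Fatou's lemma: integral(liminf_n f_n) <= liminf_n integral(f_n) = 16.59.
        So the integral of the pointwise liminf is at most 16.59.


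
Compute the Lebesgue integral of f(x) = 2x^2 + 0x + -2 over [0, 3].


The Lebesgue integral of a Riemann-integrable function agrees with the Riemann integral.
Antiderivative F(x) = (2/3)x^3 + (0/2)x^2 + -2x
F(3) = (2/3)*3^3 + (0/2)*3^2 + -2*3
     = (2/3)*27 + (0/2)*9 + -2*3
     = 18 + 0.0 + -6
     = 12
F(0) = 0.0
Integral = F(3) - F(0) = 12 - 0.0 = 12


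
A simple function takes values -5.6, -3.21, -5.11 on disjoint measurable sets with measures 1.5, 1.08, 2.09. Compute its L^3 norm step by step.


Step 1: Compute |f_i|^3 for each value:
  |-5.6|^3 = 175.616
  |-3.21|^3 = 33.076161
  |-5.11|^3 = 133.432831
Step 2: Multiply by measures and sum:
  175.616 * 1.5 = 263.424
  33.076161 * 1.08 = 35.722254
  133.432831 * 2.09 = 278.874617
Sum = 263.424 + 35.722254 + 278.874617 = 578.020871
Step 3: Take the p-th root:
||f||_3 = (578.020871)^(1/3) = 8.330054


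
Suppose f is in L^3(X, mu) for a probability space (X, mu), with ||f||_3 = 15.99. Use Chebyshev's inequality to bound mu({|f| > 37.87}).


Chebyshev/Markov inequality: mu(|f| > eps) <= (||f||_p / eps)^p
Step 1: ||f||_3 / eps = 15.99 / 37.87 = 0.422234
Step 2: Raise to power p = 3:
  (0.422234)^3 = 0.075277
Step 3: Therefore mu(|f| > 37.87) <= 0.075277


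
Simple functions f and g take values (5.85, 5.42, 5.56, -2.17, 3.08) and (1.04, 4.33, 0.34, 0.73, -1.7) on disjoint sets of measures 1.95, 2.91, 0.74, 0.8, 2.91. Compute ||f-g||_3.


Step 1: Compute differences f_i - g_i:
  5.85 - 1.04 = 4.81
  5.42 - 4.33 = 1.09
  5.56 - 0.34 = 5.22
  -2.17 - 0.73 = -2.9
  3.08 - -1.7 = 4.78
Step 2: Compute |diff|^3 * measure for each set:
  |4.81|^3 * 1.95 = 111.284641 * 1.95 = 217.00505
  |1.09|^3 * 2.91 = 1.295029 * 2.91 = 3.768534
  |5.22|^3 * 0.74 = 142.236648 * 0.74 = 105.25512
  |-2.9|^3 * 0.8 = 24.389 * 0.8 = 19.5112
  |4.78|^3 * 2.91 = 109.215352 * 2.91 = 317.816674
Step 3: Sum = 663.356578
Step 4: ||f-g||_3 = (663.356578)^(1/3) = 8.721323


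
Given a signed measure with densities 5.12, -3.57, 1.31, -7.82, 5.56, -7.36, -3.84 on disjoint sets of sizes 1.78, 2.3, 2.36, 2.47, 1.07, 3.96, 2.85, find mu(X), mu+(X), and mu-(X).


Step 1: Compute signed measure on each set:
  Set 1: 5.12 * 1.78 = 9.1136
  Set 2: -3.57 * 2.3 = -8.211
  Set 3: 1.31 * 2.36 = 3.0916
  Set 4: -7.82 * 2.47 = -19.3154
  Set 5: 5.56 * 1.07 = 5.9492
  Set 6: -7.36 * 3.96 = -29.1456
  Set 7: -3.84 * 2.85 = -10.944
Step 2: Total signed measure = (9.1136) + (-8.211) + (3.0916) + (-19.3154) + (5.9492) + (-29.1456) + (-10.944)
     = -49.4616
Step 3: Positive part mu+(X) = sum of positive contributions = 18.1544
Step 4: Negative part mu-(X) = |sum of negative contributions| = 67.616


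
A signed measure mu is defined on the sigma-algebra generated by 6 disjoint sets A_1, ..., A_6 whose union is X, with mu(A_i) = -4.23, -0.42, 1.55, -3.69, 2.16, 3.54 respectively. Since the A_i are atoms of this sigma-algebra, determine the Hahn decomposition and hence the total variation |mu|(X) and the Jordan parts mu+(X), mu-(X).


Step 1: Every measurable set is a union of atoms (the cells / points), so a Hahn decomposition is
  obtained by grouping atoms by sign: P = union of atoms with mu > 0, N = union of the remaining atoms.
  Atoms in P (indices): 3, 5, 6;  atoms in N (indices): 1, 2, 4
  Positive values: 1.55, 2.16, 3.54
  Negative values: -4.23, -0.42, -3.69
Step 2: mu+(X) = mu(P) = sum of positive atom values = 7.25
Step 3: mu-(X) = -mu(N) = sum of |negative atom values| = 8.34
Step 4: |mu|(X) = mu+(X) + mu-(X) = 7.25 + 8.34 = 15.59


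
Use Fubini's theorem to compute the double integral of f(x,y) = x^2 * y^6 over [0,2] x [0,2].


By Fubini's theorem, the double integral factors as a product of single integrals:
Step 1: integral_0^2 x^2 dx = [x^3/3] from 0 to 2
     = 2^3/3 = 2.666667
Step 2: integral_0^2 y^6 dy = [y^7/7] from 0 to 2
     = 2^7/7 = 18.285714
Step 3: Double integral = 2.666667 * 18.285714 = 48.761905


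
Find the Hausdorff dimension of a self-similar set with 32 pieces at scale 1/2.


For a self-similar set with N copies scaled by 1/r:
dim_H = log(N)/log(r) = log(32)/log(2)
= 3.465736/0.693147
= 5


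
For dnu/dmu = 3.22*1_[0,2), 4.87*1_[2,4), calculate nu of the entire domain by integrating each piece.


Integrate each piece of the Radon-Nikodym derivative:
Step 1: integral_0^2 3.22 dx = 3.22*(2-0) = 3.22*2 = 6.44
Step 2: integral_2^4 4.87 dx = 4.87*(4-2) = 4.87*2 = 9.74
Total: 6.44 + 9.74 = 16.18


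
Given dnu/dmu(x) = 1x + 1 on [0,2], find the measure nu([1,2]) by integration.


nu(A) = integral_A (dnu/dmu) dmu = integral_1^2 (1x + 1) dx
Step 1: Antiderivative F(x) = (1/2)x^2 + 1x
Step 2: F(2) = (1/2)*2^2 + 1*2 = 2 + 2 = 4
Step 3: F(1) = (1/2)*1^2 + 1*1 = 0.5 + 1 = 1.5
Step 4: nu([1,2]) = F(2) - F(1) = 4 - 1.5 = 2.5


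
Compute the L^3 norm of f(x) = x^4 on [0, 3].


Step 1: ||f||_3 = (integral_0^3 |x^4|^3 dx)^(1/3)
     = (integral_0^3 x^12 dx)^(1/3)
Step 2: integral_0^3 x^12 dx = [x^13/(13)] from 0 to 3 = 3^13/13
     = 1594323/13 = 122640.230769
Step 3: ||f||_3 = (122640.230769)^(1/3) = 49.683363


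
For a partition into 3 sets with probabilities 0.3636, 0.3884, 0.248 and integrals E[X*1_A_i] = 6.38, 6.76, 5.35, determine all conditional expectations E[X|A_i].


For each cell A_i: E[X|A_i] = E[X*1_A_i] / P(A_i)
Step 1: E[X|A_1] = 6.38 / 0.3636 = 17.546755
Step 2: E[X|A_2] = 6.76 / 0.3884 = 17.404737
Step 3: E[X|A_3] = 5.35 / 0.248 = 21.572581
Verification: E[X] = sum E[X*1_A_i] = 6.38 + 6.76 + 5.35 = 18.49


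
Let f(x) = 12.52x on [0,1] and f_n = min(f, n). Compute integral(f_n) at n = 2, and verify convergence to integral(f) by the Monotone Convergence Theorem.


f(x) = 12.52x on [0,1]; f_n(x) = min(12.52x, n). At n = 2:
Step 1: f(x) reaches 2 at x = 2/12.52 = 0.159744
Step 2: integral(f_2) = integral(12.52x, 0, 0.159744) + integral(2, 0.159744, 1)
       = 12.52*0.159744^2/2 + 2*(1 - 0.159744)
       = 0.159744 + 1.680511
       = 1.840256
Step 3: As n -> infinity, f_n increases to f, so by MCT integral(f_n) -> integral(f) = 12.52/2 = 6.26.
Convergence: integral(f_2) = 1.840256 -> 6.26 as n -> infinity


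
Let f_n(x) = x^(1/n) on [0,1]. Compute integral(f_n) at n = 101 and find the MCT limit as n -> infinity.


At n = 101: f_101(x) = x^(1/101).
Step 1: integral(x^(1/101), 0, 1) = [x^(1/101+1) / (1/101+1)] from 0 to 1
     = 1 / (1/101 + 1) = 1 / ((101+1)/101) = 101/(101+1)
     = 101/102 = 0.990196
Step 2: As n -> infinity, f_n(x) = x^(1/n) -> 1 for x in (0,1], and f_n is increasing in n.
By MCT, lim_n integral(f_n) = integral(lim_n f_n) = integral(1, 0, 1) = 1.
Step 3: Verify convergence: 101/102 = 0.990196 -> 1


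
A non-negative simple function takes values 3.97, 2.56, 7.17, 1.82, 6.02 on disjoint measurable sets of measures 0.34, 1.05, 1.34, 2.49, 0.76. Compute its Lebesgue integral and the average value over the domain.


Step 1: Integral = sum(value_i * measure_i)
= 3.97*0.34 + 2.56*1.05 + 7.17*1.34 + 1.82*2.49 + 6.02*0.76
= 1.3498 + 2.688 + 9.6078 + 4.5318 + 4.5752
= 22.7526
Step 2: Total measure of domain = 0.34 + 1.05 + 1.34 + 2.49 + 0.76 = 5.98
Step 3: Average value = 22.7526 / 5.98 = 3.804783


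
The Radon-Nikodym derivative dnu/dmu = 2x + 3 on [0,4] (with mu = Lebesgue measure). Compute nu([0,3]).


nu(A) = integral_A (dnu/dmu) dmu = integral_0^3 (2x + 3) dx
Step 1: Antiderivative F(x) = (2/2)x^2 + 3x
Step 2: F(3) = (2/2)*3^2 + 3*3 = 9 + 9 = 18
Step 3: F(0) = (2/2)*0^2 + 3*0 = 0.0 + 0 = 0.0
Step 4: nu([0,3]) = F(3) - F(0) = 18 - 0.0 = 18


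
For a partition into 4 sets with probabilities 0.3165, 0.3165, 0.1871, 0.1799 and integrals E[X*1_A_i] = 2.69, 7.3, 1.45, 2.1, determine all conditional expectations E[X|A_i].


For each cell A_i: E[X|A_i] = E[X*1_A_i] / P(A_i)
Step 1: E[X|A_1] = 2.69 / 0.3165 = 8.49921
Step 2: E[X|A_2] = 7.3 / 0.3165 = 23.064771
Step 3: E[X|A_3] = 1.45 / 0.1871 = 7.749866
Step 4: E[X|A_4] = 2.1 / 0.1799 = 11.673152
Verification: E[X] = sum E[X*1_A_i] = 2.69 + 7.3 + 1.45 + 2.1 = 13.54


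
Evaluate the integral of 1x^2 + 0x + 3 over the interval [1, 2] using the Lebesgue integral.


The Lebesgue integral of a Riemann-integrable function agrees with the Riemann integral.
Antiderivative F(x) = (1/3)x^3 + (0/2)x^2 + 3x
F(2) = (1/3)*2^3 + (0/2)*2^2 + 3*2
     = (1/3)*8 + (0/2)*4 + 3*2
     = 2.666667 + 0.0 + 6
     = 8.666667
F(1) = 3.333333
Integral = F(2) - F(1) = 8.666667 - 3.333333 = 5.333333


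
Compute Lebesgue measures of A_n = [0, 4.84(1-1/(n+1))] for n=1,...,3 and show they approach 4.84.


By continuity of measure from below: if A_n increases to A, then m(A_n) -> m(A).
Here A = [0, 4.84], so m(A) = 4.84
Step 1: a_1 = 4.84*(1 - 1/2) = 2.42, m(A_1) = 2.42
Step 2: a_2 = 4.84*(1 - 1/3) = 3.2267, m(A_2) = 3.2267
Step 3: a_3 = 4.84*(1 - 1/4) = 3.63, m(A_3) = 3.63
Limit: m(A_n) -> m([0,4.84]) = 4.84


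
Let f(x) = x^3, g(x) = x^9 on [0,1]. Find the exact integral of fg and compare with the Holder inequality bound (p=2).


Step 1: Exact integral of f*g = integral(x^12, 0, 1) = 1/13
     = 0.076923
Step 2: Holder bound with p=2, q=2:
  ||f||_p = (integral x^6 dx)^(1/2) = (1/7)^(1/2) = 0.377964
  ||g||_q = (integral x^18 dx)^(1/2) = (1/19)^(1/2) = 0.229416
Step 3: Holder bound = ||f||_p * ||g||_q = 0.377964 * 0.229416 = 0.086711
Verification: 0.076923 <= 0.086711 (Holder holds)


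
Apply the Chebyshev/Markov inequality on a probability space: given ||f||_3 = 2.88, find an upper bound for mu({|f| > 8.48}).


Chebyshev/Markov inequality: mu(|f| > eps) <= (||f||_p / eps)^p
Step 1: ||f||_3 / eps = 2.88 / 8.48 = 0.339623
Step 2: Raise to power p = 3:
  (0.339623)^3 = 0.039173
Step 3: Therefore mu(|f| > 8.48) <= 0.039173


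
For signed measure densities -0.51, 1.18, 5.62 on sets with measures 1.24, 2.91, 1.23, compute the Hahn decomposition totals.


Step 1: Compute signed measure on each set:
  Set 1: -0.51 * 1.24 = -0.6324
  Set 2: 1.18 * 2.91 = 3.4338
  Set 3: 5.62 * 1.23 = 6.9126
Step 2: Total signed measure = (-0.6324) + (3.4338) + (6.9126)
     = 9.714
Step 3: Positive part mu+(X) = sum of positive contributions = 10.3464
Step 4: Negative part mu-(X) = |sum of negative contributions| = 0.6324


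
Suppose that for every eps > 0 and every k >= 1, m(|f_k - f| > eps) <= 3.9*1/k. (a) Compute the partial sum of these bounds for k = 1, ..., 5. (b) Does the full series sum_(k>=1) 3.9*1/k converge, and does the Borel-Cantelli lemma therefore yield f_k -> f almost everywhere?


Step 1: List the terms 3.9*1/k for k = 1 to 5:
  k=1: 3.9
  k=2: 1.95
  k=3: 1.3
  k=4: 0.975
  k=5: 0.78
Step 2: Partial sum = 3.9 + 1.95 + 1.3 + 0.975 + 0.78
     = 8.905
Step 3: The full series sum_(k>=1) 3.9*1/k diverges (harmonic series, p = 1; a nonzero constant multiple of a divergent series diverges).
Step 4: The (first) Borel-Cantelli lemma requires a summable sequence of measures, so it does not apply here;
        from this bound alone no conclusion about a.e. convergence can be drawn (convergence in measure still
        gives an a.e.-convergent subsequence, but not a.e. convergence of the whole sequence).
Conclusion: series diverges; Borel-Cantelli is inconclusive about a.e. convergence of f_k.


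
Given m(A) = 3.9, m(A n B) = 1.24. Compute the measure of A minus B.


m(A \ B) = m(A) - m(A n B)
= 3.9 - 1.24
= 2.66


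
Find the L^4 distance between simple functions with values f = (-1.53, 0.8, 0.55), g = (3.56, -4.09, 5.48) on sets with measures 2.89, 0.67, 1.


Step 1: Compute differences f_i - g_i:
  -1.53 - 3.56 = -5.09
  0.8 - -4.09 = 4.89
  0.55 - 5.48 = -4.93
Step 2: Compute |diff|^4 * measure for each set:
  |-5.09|^4 * 2.89 = 671.229646 * 2.89 = 1939.853676
  |4.89|^4 * 0.67 = 571.788526 * 0.67 = 383.098313
  |-4.93|^4 * 1 = 590.728164 * 1 = 590.728164
Step 3: Sum = 2913.680153
Step 4: ||f-g||_4 = (2913.680153)^(1/4) = 7.347007


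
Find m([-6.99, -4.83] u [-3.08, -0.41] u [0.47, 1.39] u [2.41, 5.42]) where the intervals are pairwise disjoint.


For pairwise disjoint intervals, m(union) = sum of lengths.
= (-4.83 - -6.99) + (-0.41 - -3.08) + (1.39 - 0.47) + (5.42 - 2.41)
= 2.16 + 2.67 + 0.92 + 3.01
= 8.76


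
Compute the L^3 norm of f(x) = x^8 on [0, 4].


Step 1: ||f||_3 = (integral_0^4 |x^8|^3 dx)^(1/3)
     = (integral_0^4 x^24 dx)^(1/3)
Step 2: integral_0^4 x^24 dx = [x^25/(25)] from 0 to 4 = 4^25/25
     = 1125899906842624/25 = 4.503600e+13
Step 3: ||f||_3 = (4.503600e+13)^(1/3) = 35578.414584


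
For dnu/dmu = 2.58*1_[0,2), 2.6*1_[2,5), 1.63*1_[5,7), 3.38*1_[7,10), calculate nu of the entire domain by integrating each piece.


Integrate each piece of the Radon-Nikodym derivative:
Step 1: integral_0^2 2.58 dx = 2.58*(2-0) = 2.58*2 = 5.16
Step 2: integral_2^5 2.6 dx = 2.6*(5-2) = 2.6*3 = 7.8
Step 3: integral_5^7 1.63 dx = 1.63*(7-5) = 1.63*2 = 3.26
Step 4: integral_7^10 3.38 dx = 3.38*(10-7) = 3.38*3 = 10.14
Total: 5.16 + 7.8 + 3.26 + 10.14 = 26.36


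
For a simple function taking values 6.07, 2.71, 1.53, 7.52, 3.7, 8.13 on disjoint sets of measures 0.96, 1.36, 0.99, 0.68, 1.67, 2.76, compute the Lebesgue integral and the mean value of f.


Step 1: Integral = sum(value_i * measure_i)
= 6.07*0.96 + 2.71*1.36 + 1.53*0.99 + 7.52*0.68 + 3.7*1.67 + 8.13*2.76
= 5.8272 + 3.6856 + 1.5147 + 5.1136 + 6.179 + 22.4388
= 44.7589
Step 2: Total measure of domain = 0.96 + 1.36 + 0.99 + 0.68 + 1.67 + 2.76 = 8.42
Step 3: Average value = 44.7589 / 8.42 = 5.315784


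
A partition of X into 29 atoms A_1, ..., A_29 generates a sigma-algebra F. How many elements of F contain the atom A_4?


Each element of F is a union of some subset S of the 29 atoms.
The element contains A_4 iff A_4 is in S.
So we count subsets S of {A_1,...,A_29} with A_4 in S: choose freely among the other 28 atoms.
Count = 2^(29-1) = 2^28 = 268435456.


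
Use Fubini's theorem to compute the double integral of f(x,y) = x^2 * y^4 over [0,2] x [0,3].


By Fubini's theorem, the double integral factors as a product of single integrals:
Step 1: integral_0^2 x^2 dx = [x^3/3] from 0 to 2
     = 2^3/3 = 2.666667
Step 2: integral_0^3 y^4 dy = [y^5/5] from 0 to 3
     = 3^5/5 = 48.6
Step 3: Double integral = 2.666667 * 48.6 = 129.6


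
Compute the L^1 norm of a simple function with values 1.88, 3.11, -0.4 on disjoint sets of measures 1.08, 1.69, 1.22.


Step 1: Compute |f_i|^1 for each value:
  |1.88|^1 = 1.88
  |3.11|^1 = 3.11
  |-0.4|^1 = 0.4
Step 2: Multiply by measures and sum:
  1.88 * 1.08 = 2.0304
  3.11 * 1.69 = 5.2559
  0.4 * 1.22 = 0.488
Sum = 2.0304 + 5.2559 + 0.488 = 7.7743
Step 3: Take the p-th root:
||f||_1 = (7.7743)^(1/1) = 7.7743


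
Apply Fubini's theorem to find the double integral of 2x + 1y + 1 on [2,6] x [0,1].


By Fubini, integrate in x first, then y.
Step 1: Fix y, integrate over x in [2,6]:
  integral(2x + 1y + 1, x=2..6)
  = 2*(6^2 - 2^2)/2 + (1y + 1)*(6 - 2)
  = 32 + (1y + 1)*4
  = 32 + 4y + 4
  = 36 + 4y
Step 2: Integrate over y in [0,1]:
  integral(36 + 4y, y=0..1)
  = 36*1 + 4*(1^2 - 0^2)/2
  = 36 + 2
  = 38


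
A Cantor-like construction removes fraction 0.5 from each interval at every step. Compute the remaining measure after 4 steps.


Step 1: At each step, fraction remaining = 1 - 0.5 = 0.5
Step 2: After 4 steps, measure = (0.5)^4
Step 3: Computing the power step by step:
  After step 1: 0.5
  After step 2: 0.25
  After step 3: 0.125
  After step 4: 0.0625
Result = 0.0625


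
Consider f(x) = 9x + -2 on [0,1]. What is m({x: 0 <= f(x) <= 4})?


f^(-1)([0, 4]) = {x : 0 <= 9x + -2 <= 4}
Solving: (0 - -2)/9 <= x <= (4 - -2)/9
= [0.222222, 0.666667]
Intersecting with [0,1]: [0.222222, 0.666667]
Measure = 0.666667 - 0.222222 = 0.444444


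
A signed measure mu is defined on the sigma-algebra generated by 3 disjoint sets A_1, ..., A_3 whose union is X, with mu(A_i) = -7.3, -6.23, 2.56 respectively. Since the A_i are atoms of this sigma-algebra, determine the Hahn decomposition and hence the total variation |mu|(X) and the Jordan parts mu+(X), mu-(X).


Step 1: Every measurable set is a union of atoms (the cells / points), so a Hahn decomposition is
  obtained by grouping atoms by sign: P = union of atoms with mu > 0, N = union of the remaining atoms.
  Atoms in P (indices): 3;  atoms in N (indices): 1, 2
  Positive values: 2.56
  Negative values: -7.3, -6.23
Step 2: mu+(X) = mu(P) = sum of positive atom values = 2.56
Step 3: mu-(X) = -mu(N) = sum of |negative atom values| = 13.53
Step 4: |mu|(X) = mu+(X) + mu-(X) = 2.56 + 13.53 = 16.09


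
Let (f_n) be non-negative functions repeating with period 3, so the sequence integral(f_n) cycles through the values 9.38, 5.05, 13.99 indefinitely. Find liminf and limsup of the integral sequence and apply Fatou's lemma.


The sequence (integral(f_n)) is periodic with period 3, repeating the values 9.38, 5.05, 13.99 indefinitely.
Step 1: For a periodic sequence, every tail (a_m, a_(m+1), ...) contains all 3 period values infinitely often.
Step 2: Hence inf of every tail = min of the period values = min(9.38, 5.05, 13.99) = 5.05.
        liminf_n integral(f_n) = sup over m of (inf of tail from m) = 5.05.
Step 3: Similarly sup of every tail = max of the period values = 13.99.
        limsup_n integral(f_n) = 13.99.
Step 4: Fatou's lemma: integral(liminf_n f_n) <= liminf_n integral(f_n) = 5.05.
        So the integral of the pointwise liminf is at most 5.05.


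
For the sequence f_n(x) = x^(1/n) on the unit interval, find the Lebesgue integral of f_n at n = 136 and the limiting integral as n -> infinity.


At n = 136: f_136(x) = x^(1/136).
Step 1: integral(x^(1/136), 0, 1) = [x^(1/136+1) / (1/136+1)] from 0 to 1
     = 1 / (1/136 + 1) = 1 / ((136+1)/136) = 136/(136+1)
     = 136/137 = 0.992701
Step 2: As n -> infinity, f_n(x) = x^(1/n) -> 1 for x in (0,1], and f_n is increasing in n.
By MCT, lim_n integral(f_n) = integral(lim_n f_n) = integral(1, 0, 1) = 1.
Step 3: Verify convergence: 136/137 = 0.992701 -> 1


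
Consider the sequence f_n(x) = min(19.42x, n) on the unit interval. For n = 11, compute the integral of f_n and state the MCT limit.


f(x) = 19.42x on [0,1]; f_n(x) = min(19.42x, n). At n = 11:
Step 1: f(x) reaches 11 at x = 11/19.42 = 0.566426
Step 2: integral(f_11) = integral(19.42x, 0, 0.566426) + integral(11, 0.566426, 1)
       = 19.42*0.566426^2/2 + 11*(1 - 0.566426)
       = 3.115345 + 4.76931
       = 7.884655
Step 3: As n -> infinity, f_n increases to f, so by MCT integral(f_n) -> integral(f) = 19.42/2 = 9.71.
Convergence: integral(f_11) = 7.884655 -> 9.71 as n -> infinity


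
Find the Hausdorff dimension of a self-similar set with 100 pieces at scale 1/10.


For a self-similar set with N copies scaled by 1/r:
dim_H = log(N)/log(r) = log(100)/log(10)
= 4.60517/2.302585
= 2


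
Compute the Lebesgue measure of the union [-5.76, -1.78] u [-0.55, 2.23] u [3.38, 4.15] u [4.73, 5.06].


For pairwise disjoint intervals, m(union) = sum of lengths.
= (-1.78 - -5.76) + (2.23 - -0.55) + (4.15 - 3.38) + (5.06 - 4.73)
= 3.98 + 2.78 + 0.77 + 0.33
= 7.86


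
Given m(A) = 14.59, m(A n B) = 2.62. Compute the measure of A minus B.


m(A \ B) = m(A) - m(A n B)
= 14.59 - 2.62
= 11.97


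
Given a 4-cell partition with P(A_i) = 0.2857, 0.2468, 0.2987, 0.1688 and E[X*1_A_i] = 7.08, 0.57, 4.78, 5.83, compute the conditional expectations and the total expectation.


For each cell A_i: E[X|A_i] = E[X*1_A_i] / P(A_i)
Step 1: E[X|A_1] = 7.08 / 0.2857 = 24.781239
Step 2: E[X|A_2] = 0.57 / 0.2468 = 2.309562
Step 3: E[X|A_3] = 4.78 / 0.2987 = 16.002678
Step 4: E[X|A_4] = 5.83 / 0.1688 = 34.537915
Verification: E[X] = sum E[X*1_A_i] = 7.08 + 0.57 + 4.78 + 5.83 = 18.26


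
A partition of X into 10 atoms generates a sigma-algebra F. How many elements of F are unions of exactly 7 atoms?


Each element of F is a union of some subset of the 10 atoms.
Elements that are unions of exactly 7 atoms correspond to 7-element subsets of the 10 atoms.
Count = C(10, 7) = 10! / (7! * 3!) = 120.


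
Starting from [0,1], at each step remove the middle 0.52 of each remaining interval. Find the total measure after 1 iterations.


Step 1: At each step, fraction remaining = 1 - 0.52 = 0.48
Step 2: After 1 steps, measure = (0.48)^1
Step 3: Computing the power step by step:
  After step 1: 0.48
Result = 0.48


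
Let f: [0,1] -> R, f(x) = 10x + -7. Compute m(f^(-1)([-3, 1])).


f^(-1)([-3, 1]) = {x : -3 <= 10x + -7 <= 1}
Solving: (-3 - -7)/10 <= x <= (1 - -7)/10
= [0.4, 0.8]
Intersecting with [0,1]: [0.4, 0.8]
Measure = 0.8 - 0.4 = 0.4


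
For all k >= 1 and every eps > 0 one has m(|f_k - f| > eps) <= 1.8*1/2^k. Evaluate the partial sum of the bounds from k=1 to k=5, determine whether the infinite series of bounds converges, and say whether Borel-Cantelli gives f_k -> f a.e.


Step 1: List the terms 1.8*1/2^k for k = 1 to 5:
  k=1: 0.9
  k=2: 0.45
  k=3: 0.225
  k=4: 0.1125
  k=5: 0.05625
Step 2: Partial sum = 0.9 + 0.45 + 0.225 + 0.1125 + 0.05625
     = 1.74375
Step 3: The full series sum_(k>=1) 1.8*1/2^k converges (geometric series with ratio 1/2 < 1; a constant multiple of a convergent series converges).
Step 4: Fix eps > 0. Since sum_k m(|f_k - f| > eps) < infinity, the Borel-Cantelli lemma gives
        m(limsup_k {|f_k - f| > eps}) = 0, i.e. for a.e. x, |f_k(x) - f(x)| <= eps for all large k.
        Applying this with eps = 1/j for j = 1, 2, ... and intersecting the countably many full-measure sets,
        for a.e. x we get limsup_k |f_k(x) - f(x)| <= 1/j for every j, hence f_k -> f almost everywhere.
Conclusion: series converges; Borel-Cantelli yields f_k -> f a.e.


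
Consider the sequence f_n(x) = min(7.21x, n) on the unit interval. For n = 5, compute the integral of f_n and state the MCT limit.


f(x) = 7.21x on [0,1]; f_n(x) = min(7.21x, n). At n = 5:
Step 1: f(x) reaches 5 at x = 5/7.21 = 0.693481
Step 2: integral(f_5) = integral(7.21x, 0, 0.693481) + integral(5, 0.693481, 1)
       = 7.21*0.693481^2/2 + 5*(1 - 0.693481)
       = 1.733703 + 1.532594
       = 3.266297
Step 3: As n -> infinity, f_n increases to f, so by MCT integral(f_n) -> integral(f) = 7.21/2 = 3.605.
Convergence: integral(f_5) = 3.266297 -> 3.605 as n -> infinity


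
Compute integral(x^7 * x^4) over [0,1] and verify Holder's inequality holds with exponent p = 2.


Step 1: Exact integral of f*g = integral(x^11, 0, 1) = 1/12
     = 0.083333
Step 2: Holder bound with p=2, q=2:
  ||f||_p = (integral x^14 dx)^(1/2) = (1/15)^(1/2) = 0.258199
  ||g||_q = (integral x^8 dx)^(1/2) = (1/9)^(1/2) = 0.333333
Step 3: Holder bound = ||f||_p * ||g||_q = 0.258199 * 0.333333 = 0.086066
Verification: 0.083333 <= 0.086066 (Holder holds)


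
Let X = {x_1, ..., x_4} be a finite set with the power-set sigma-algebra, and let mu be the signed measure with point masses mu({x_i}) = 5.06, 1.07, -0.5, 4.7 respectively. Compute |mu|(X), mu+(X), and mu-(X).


Step 1: Every measurable set is a union of atoms (the cells / points), so a Hahn decomposition is
  obtained by grouping atoms by sign: P = union of atoms with mu > 0, N = union of the remaining atoms.
  Atoms in P (indices): 1, 2, 4;  atoms in N (indices): 3
  Positive values: 5.06, 1.07, 4.7
  Negative values: -0.5
Step 2: mu+(X) = mu(P) = sum of positive atom values = 10.83
Step 3: mu-(X) = -mu(N) = sum of |negative atom values| = 0.5
Step 4: |mu|(X) = mu+(X) + mu-(X) = 10.83 + 0.5 = 11.33


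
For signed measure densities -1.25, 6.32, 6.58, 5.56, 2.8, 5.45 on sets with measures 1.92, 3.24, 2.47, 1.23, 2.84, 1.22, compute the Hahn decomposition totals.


Step 1: Compute signed measure on each set:
  Set 1: -1.25 * 1.92 = -2.4
  Set 2: 6.32 * 3.24 = 20.4768
  Set 3: 6.58 * 2.47 = 16.2526
  Set 4: 5.56 * 1.23 = 6.8388
  Set 5: 2.8 * 2.84 = 7.952
  Set 6: 5.45 * 1.22 = 6.649
Step 2: Total signed measure = (-2.4) + (20.4768) + (16.2526) + (6.8388) + (7.952) + (6.649)
     = 55.7692
Step 3: Positive part mu+(X) = sum of positive contributions = 58.1692
Step 4: Negative part mu-(X) = |sum of negative contributions| = 2.4


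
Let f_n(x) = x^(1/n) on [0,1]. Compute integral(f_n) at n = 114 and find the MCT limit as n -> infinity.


At n = 114: f_114(x) = x^(1/114).
Step 1: integral(x^(1/114), 0, 1) = [x^(1/114+1) / (1/114+1)] from 0 to 1
     = 1 / (1/114 + 1) = 1 / ((114+1)/114) = 114/(114+1)
     = 114/115 = 0.991304
Step 2: As n -> infinity, f_n(x) = x^(1/n) -> 1 for x in (0,1], and f_n is increasing in n.
By MCT, lim_n integral(f_n) = integral(lim_n f_n) = integral(1, 0, 1) = 1.
Step 3: Verify convergence: 114/115 = 0.991304 -> 1


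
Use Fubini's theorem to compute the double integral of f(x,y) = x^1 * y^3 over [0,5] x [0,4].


By Fubini's theorem, the double integral factors as a product of single integrals:
Step 1: integral_0^5 x^1 dx = [x^2/2] from 0 to 5
     = 5^2/2 = 12.5
Step 2: integral_0^4 y^3 dy = [y^4/4] from 0 to 4
     = 4^4/4 = 64
Step 3: Double integral = 12.5 * 64 = 800


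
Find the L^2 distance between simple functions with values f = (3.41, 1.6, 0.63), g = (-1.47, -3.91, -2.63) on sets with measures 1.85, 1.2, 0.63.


Step 1: Compute differences f_i - g_i:
  3.41 - -1.47 = 4.88
  1.6 - -3.91 = 5.51
  0.63 - -2.63 = 3.26
Step 2: Compute |diff|^2 * measure for each set:
  |4.88|^2 * 1.85 = 23.8144 * 1.85 = 44.05664
  |5.51|^2 * 1.2 = 30.3601 * 1.2 = 36.43212
  |3.26|^2 * 0.63 = 10.6276 * 0.63 = 6.695388
Step 3: Sum = 87.184148
Step 4: ||f-g||_2 = (87.184148)^(1/2) = 9.337245


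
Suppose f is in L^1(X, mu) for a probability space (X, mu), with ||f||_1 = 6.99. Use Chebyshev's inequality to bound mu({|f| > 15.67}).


Chebyshev/Markov inequality: mu(|f| > eps) <= (||f||_p / eps)^p
Step 1: ||f||_1 / eps = 6.99 / 15.67 = 0.446075
Step 2: Raise to power p = 1:
  (0.446075)^1 = 0.446075
Step 3: Therefore mu(|f| > 15.67) <= 0.446075


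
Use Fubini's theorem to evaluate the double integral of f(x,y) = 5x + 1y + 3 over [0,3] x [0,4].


By Fubini, integrate in x first, then y.
Step 1: Fix y, integrate over x in [0,3]:
  integral(5x + 1y + 3, x=0..3)
  = 5*(3^2 - 0^2)/2 + (1y + 3)*(3 - 0)
  = 22.5 + (1y + 3)*3
  = 22.5 + 3y + 9
  = 31.5 + 3y
Step 2: Integrate over y in [0,4]:
  integral(31.5 + 3y, y=0..4)
  = 31.5*4 + 3*(4^2 - 0^2)/2
  = 126 + 24
  = 150


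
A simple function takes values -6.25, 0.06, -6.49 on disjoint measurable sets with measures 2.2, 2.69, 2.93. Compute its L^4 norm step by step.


Step 1: Compute |f_i|^4 for each value:
  |-6.25|^4 = 1525.878906
  |0.06|^4 = 1.296000e-05
  |-6.49|^4 = 1774.102824
Step 2: Multiply by measures and sum:
  1525.878906 * 2.2 = 3356.933594
  1.296000e-05 * 2.69 = 3.486240e-05
  1774.102824 * 2.93 = 5198.121274
Sum = 3356.933594 + 3.486240e-05 + 5198.121274 = 8555.054903
Step 3: Take the p-th root:
||f||_4 = (8555.054903)^(1/4) = 9.617356


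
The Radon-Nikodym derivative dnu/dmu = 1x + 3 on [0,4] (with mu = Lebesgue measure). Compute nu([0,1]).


nu(A) = integral_A (dnu/dmu) dmu = integral_0^1 (1x + 3) dx
Step 1: Antiderivative F(x) = (1/2)x^2 + 3x
Step 2: F(1) = (1/2)*1^2 + 3*1 = 0.5 + 3 = 3.5
Step 3: F(0) = (1/2)*0^2 + 3*0 = 0.0 + 0 = 0.0
Step 4: nu([0,1]) = F(1) - F(0) = 3.5 - 0.0 = 3.5


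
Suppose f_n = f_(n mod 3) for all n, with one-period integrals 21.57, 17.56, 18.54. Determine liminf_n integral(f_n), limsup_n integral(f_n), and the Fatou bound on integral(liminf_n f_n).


The sequence (integral(f_n)) is periodic with period 3, repeating the values 21.57, 17.56, 18.54 indefinitely.
Step 1: For a periodic sequence, every tail (a_m, a_(m+1), ...) contains all 3 period values infinitely often.
Step 2: Hence inf of every tail = min of the period values = min(21.57, 17.56, 18.54) = 17.56.
        liminf_n integral(f_n) = sup over m of (inf of tail from m) = 17.56.
Step 3: Similarly sup of every tail = max of the period values = 21.57.
        limsup_n integral(f_n) = 21.57.
Step 4: Fatou's lemma: integral(liminf_n f_n) <= liminf_n integral(f_n) = 17.56.
        So the integral of the pointwise liminf is at most 17.56.


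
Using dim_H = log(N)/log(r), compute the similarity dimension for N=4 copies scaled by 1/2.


For a self-similar set with N copies scaled by 1/r:
dim_H = log(N)/log(r) = log(4)/log(2)
= 1.386294/0.693147
= 2


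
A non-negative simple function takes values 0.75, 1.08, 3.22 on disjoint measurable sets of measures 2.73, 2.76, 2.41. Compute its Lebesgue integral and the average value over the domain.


Step 1: Integral = sum(value_i * measure_i)
= 0.75*2.73 + 1.08*2.76 + 3.22*2.41
= 2.0475 + 2.9808 + 7.7602
= 12.7885
Step 2: Total measure of domain = 2.73 + 2.76 + 2.41 = 7.9
Step 3: Average value = 12.7885 / 7.9 = 1.618797


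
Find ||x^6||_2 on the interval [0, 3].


Step 1: ||f||_2 = (integral_0^3 |x^6|^2 dx)^(1/2)
     = (integral_0^3 x^12 dx)^(1/2)
Step 2: integral_0^3 x^12 dx = [x^13/(13)] from 0 to 3 = 3^13/13
     = 1594323/13 = 122640.230769
Step 3: ||f||_2 = (122640.230769)^(1/2) = 350.200272


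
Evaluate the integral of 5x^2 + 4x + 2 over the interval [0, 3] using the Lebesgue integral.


The Lebesgue integral of a Riemann-integrable function agrees with the Riemann integral.
Antiderivative F(x) = (5/3)x^3 + (4/2)x^2 + 2x
F(3) = (5/3)*3^3 + (4/2)*3^2 + 2*3
     = (5/3)*27 + (4/2)*9 + 2*3
     = 45 + 18 + 6
     = 69
F(0) = 0.0
Integral = F(3) - F(0) = 69 - 0.0 = 69


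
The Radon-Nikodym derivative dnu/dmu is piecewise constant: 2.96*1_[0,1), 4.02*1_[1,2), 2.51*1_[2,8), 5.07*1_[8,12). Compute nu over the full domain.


Integrate each piece of the Radon-Nikodym derivative:
Step 1: integral_0^1 2.96 dx = 2.96*(1-0) = 2.96*1 = 2.96
Step 2: integral_1^2 4.02 dx = 4.02*(2-1) = 4.02*1 = 4.02
Step 3: integral_2^8 2.51 dx = 2.51*(8-2) = 2.51*6 = 15.06
Step 4: integral_8^12 5.07 dx = 5.07*(12-8) = 5.07*4 = 20.28
Total: 2.96 + 4.02 + 15.06 + 20.28 = 42.32


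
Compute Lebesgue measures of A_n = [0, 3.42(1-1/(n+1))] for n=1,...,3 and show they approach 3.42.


By continuity of measure from below: if A_n increases to A, then m(A_n) -> m(A).
Here A = [0, 3.42], so m(A) = 3.42
Step 1: a_1 = 3.42*(1 - 1/2) = 1.71, m(A_1) = 1.71
Step 2: a_2 = 3.42*(1 - 1/3) = 2.28, m(A_2) = 2.28
Step 3: a_3 = 3.42*(1 - 1/4) = 2.565, m(A_3) = 2.565
Limit: m(A_n) -> m([0,3.42]) = 3.42


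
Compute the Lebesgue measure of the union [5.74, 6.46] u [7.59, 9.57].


For pairwise disjoint intervals, m(union) = sum of lengths.
= (6.46 - 5.74) + (9.57 - 7.59)
= 0.72 + 1.98
= 2.7


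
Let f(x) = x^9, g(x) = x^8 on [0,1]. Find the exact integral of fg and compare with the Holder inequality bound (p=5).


Step 1: Exact integral of f*g = integral(x^17, 0, 1) = 1/18
     = 0.055556
Step 2: Holder bound with p=5, q=1.25:
  ||f||_p = (integral x^45 dx)^(1/5) = (1/46)^(1/5) = 0.464995
  ||g||_q = (integral x^10 dx)^(1/1.25) = (1/11)^(1/1.25) = 0.146854
Step 3: Holder bound = ||f||_p * ||g||_q = 0.464995 * 0.146854 = 0.068286
Verification: 0.055556 <= 0.068286 (Holder holds)


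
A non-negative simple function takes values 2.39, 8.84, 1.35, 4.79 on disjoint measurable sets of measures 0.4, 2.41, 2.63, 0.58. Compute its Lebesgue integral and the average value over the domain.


Step 1: Integral = sum(value_i * measure_i)
= 2.39*0.4 + 8.84*2.41 + 1.35*2.63 + 4.79*0.58
= 0.956 + 21.3044 + 3.5505 + 2.7782
= 28.5891
Step 2: Total measure of domain = 0.4 + 2.41 + 2.63 + 0.58 = 6.02
Step 3: Average value = 28.5891 / 6.02 = 4.74902


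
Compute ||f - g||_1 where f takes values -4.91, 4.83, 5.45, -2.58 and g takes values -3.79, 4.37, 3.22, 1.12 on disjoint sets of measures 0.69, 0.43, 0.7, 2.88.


Step 1: Compute differences f_i - g_i:
  -4.91 - -3.79 = -1.12
  4.83 - 4.37 = 0.46
  5.45 - 3.22 = 2.23
  -2.58 - 1.12 = -3.7
Step 2: Compute |diff|^1 * measure for each set:
  |-1.12|^1 * 0.69 = 1.12 * 0.69 = 0.7728
  |0.46|^1 * 0.43 = 0.46 * 0.43 = 0.1978
  |2.23|^1 * 0.7 = 2.23 * 0.7 = 1.561
  |-3.7|^1 * 2.88 = 3.7 * 2.88 = 10.656
Step 3: Sum = 13.1876
Step 4: ||f-g||_1 = (13.1876)^(1/1) = 13.1876


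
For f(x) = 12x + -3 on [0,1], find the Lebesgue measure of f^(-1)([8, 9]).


f^(-1)([8, 9]) = {x : 8 <= 12x + -3 <= 9}
Solving: (8 - -3)/12 <= x <= (9 - -3)/12
= [0.916667, 1]
Intersecting with [0,1]: [0.916667, 1]
Measure = 1 - 0.916667 = 0.083333


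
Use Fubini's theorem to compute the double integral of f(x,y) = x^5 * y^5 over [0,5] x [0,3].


By Fubini's theorem, the double integral factors as a product of single integrals:
Step 1: integral_0^5 x^5 dx = [x^6/6] from 0 to 5
     = 5^6/6 = 2604.166667
Step 2: integral_0^3 y^5 dy = [y^6/6] from 0 to 3
     = 3^6/6 = 121.5
Step 3: Double integral = 2604.166667 * 121.5 = 316406.25


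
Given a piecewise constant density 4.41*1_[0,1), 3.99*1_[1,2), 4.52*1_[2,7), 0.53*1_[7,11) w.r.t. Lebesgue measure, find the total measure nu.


Integrate each piece of the Radon-Nikodym derivative:
Step 1: integral_0^1 4.41 dx = 4.41*(1-0) = 4.41*1 = 4.41
Step 2: integral_1^2 3.99 dx = 3.99*(2-1) = 3.99*1 = 3.99
Step 3: integral_2^7 4.52 dx = 4.52*(7-2) = 4.52*5 = 22.6
Step 4: integral_7^11 0.53 dx = 0.53*(11-7) = 0.53*4 = 2.12
Total: 4.41 + 3.99 + 22.6 + 2.12 = 33.12


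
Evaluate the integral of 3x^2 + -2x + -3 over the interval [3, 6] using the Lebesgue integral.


The Lebesgue integral of a Riemann-integrable function agrees with the Riemann integral.
Antiderivative F(x) = (3/3)x^3 + (-2/2)x^2 + -3x
F(6) = (3/3)*6^3 + (-2/2)*6^2 + -3*6
     = (3/3)*216 + (-2/2)*36 + -3*6
     = 216 + -36 + -18
     = 162
F(3) = 9
Integral = F(6) - F(3) = 162 - 9 = 153
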